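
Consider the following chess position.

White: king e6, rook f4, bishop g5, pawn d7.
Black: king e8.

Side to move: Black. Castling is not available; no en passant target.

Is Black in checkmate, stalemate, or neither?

Black to move; black king on e8.
In check: yes, from the white pawn on d7.
King squares — d7: attacked by Ke6; e7: attacked by Bg5; f7: attacked by Rf4; d8: attacked by Bg5; f8: attacked by Rf4.
Legal moves for Black: none.
In check with no legal moves → checkmate.

checkmate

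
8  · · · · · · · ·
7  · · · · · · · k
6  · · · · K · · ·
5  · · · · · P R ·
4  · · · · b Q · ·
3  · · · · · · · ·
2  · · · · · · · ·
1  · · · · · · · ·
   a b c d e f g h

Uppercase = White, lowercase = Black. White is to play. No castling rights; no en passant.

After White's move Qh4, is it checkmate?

After Qh4: black king on h7; in check: yes, from the white queen on h4.
King squares — g6: attacked by Pf5; h6: attacked by Qh4; g7: attacked by Rg5; g8: attacked by Rg5; h8: attacked by Qh4.
Black has no legal moves → checkmate.

yes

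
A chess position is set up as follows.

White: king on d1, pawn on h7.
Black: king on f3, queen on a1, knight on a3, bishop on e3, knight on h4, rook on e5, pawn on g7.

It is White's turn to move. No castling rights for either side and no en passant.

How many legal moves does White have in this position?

White to move; king on d1.
In check: yes, from the black queen on a1.
Legal moves: none.
Count: 0.

0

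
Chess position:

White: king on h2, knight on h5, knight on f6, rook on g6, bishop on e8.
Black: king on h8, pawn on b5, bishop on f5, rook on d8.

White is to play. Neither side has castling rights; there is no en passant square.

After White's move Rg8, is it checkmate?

After Rg8: black king on h8; in check: yes, from the white rook on g8.
King squares — g7: attacked by Nh5; h7: attacked by Nf6; g8: attacked by Nf6.
Black has no legal moves → checkmate.

yes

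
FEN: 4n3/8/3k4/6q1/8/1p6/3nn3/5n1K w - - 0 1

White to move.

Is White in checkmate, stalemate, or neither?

White to move; white king on h1.
In check: no.
King squares — g1: attacked by Ne2; g2: attacked by Qg5; h2: attacked by Nf1.
Legal moves for White: none.
Not in check and no legal moves → stalemate.

stalemate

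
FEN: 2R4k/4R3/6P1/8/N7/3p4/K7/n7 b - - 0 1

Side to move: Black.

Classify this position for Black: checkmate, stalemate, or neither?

Black to move; black king on h8.
In check: yes, from the white rook on c8.
King squares — g7: attacked by Re7; h7: attacked by Pg6; g8: attacked by Rc8.
Legal moves for Black: none.
In check with no legal moves → checkmate.

checkmate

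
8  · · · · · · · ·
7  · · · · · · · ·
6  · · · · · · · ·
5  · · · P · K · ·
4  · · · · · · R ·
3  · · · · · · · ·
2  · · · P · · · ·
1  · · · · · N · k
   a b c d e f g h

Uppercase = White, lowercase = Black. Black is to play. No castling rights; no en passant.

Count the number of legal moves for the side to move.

Black to move; king on h1.
In check: no.
Legal moves: none.
Count: 0.

0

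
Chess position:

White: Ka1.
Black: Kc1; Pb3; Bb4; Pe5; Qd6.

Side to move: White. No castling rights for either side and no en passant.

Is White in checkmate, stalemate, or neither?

White to move; white king on a1.
In check: no.
King squares — b1: attacked by Kc1; a2: attacked by Pb3; b2: attacked by Kc1.
Legal moves for White: none.
Not in check and no legal moves → stalemate.

stalemate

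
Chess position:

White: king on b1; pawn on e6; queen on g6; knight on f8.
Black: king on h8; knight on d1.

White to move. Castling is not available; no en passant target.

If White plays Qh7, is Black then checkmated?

yes

After Qh7: black king on h8; in check: yes, from the white queen on h7.
King squares — g7: attacked by Qh7; h7: attacked by Nf8; g8: attacked by Qh7.
Black has no legal moves → checkmate.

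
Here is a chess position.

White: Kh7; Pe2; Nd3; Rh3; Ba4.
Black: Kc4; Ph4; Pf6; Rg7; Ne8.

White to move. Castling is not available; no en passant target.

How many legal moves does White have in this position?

2

White to move; king on h7.
In check: yes, from the black rook on g7.
Legal moves: Kh8, Kh6.
Count: 2.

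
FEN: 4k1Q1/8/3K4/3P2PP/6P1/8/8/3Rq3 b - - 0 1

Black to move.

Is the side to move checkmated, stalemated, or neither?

Black to move; black king on e8.
In check: yes, from the white queen on g8.
King squares — d7: attacked by Kd6; e7: attacked by Kd6; f7: attacked by Qg8; d8: attacked by Qg8; f8: attacked by Qg8.
Legal moves for Black: none.
In check with no legal moves → checkmate.

checkmate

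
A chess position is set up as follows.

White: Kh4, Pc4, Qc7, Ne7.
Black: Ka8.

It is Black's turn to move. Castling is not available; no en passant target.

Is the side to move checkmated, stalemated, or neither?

stalemate

Black to move; black king on a8.
In check: no.
King squares — a7: attacked by Qc7; b7: attacked by Qc7; b8: attacked by Qc7.
Legal moves for Black: none.
Not in check and no legal moves → stalemate.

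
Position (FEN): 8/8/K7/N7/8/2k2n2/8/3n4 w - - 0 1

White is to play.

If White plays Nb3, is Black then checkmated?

After Nb3: black king on c3; in check: no.
Black is not in check, so this cannot be checkmate.

no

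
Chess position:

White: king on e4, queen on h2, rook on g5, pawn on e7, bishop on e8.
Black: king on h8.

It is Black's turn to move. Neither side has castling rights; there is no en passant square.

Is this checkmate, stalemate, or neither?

checkmate

Black to move; black king on h8.
In check: yes, from the white queen on h2.
King squares — g7: attacked by Rg5; h7: attacked by Qh2; g8: attacked by Rg5.
Legal moves for Black: none.
In check with no legal moves → checkmate.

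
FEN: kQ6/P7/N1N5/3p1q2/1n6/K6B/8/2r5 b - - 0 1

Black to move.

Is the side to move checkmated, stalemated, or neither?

checkmate

Black to move; black king on a8.
In check: yes, from the white queen on b8.
King squares — a7: attacked by Nc6; b7: attacked by Qb8; b8: attacked by Na6.
Legal moves for Black: none.
In check with no legal moves → checkmate.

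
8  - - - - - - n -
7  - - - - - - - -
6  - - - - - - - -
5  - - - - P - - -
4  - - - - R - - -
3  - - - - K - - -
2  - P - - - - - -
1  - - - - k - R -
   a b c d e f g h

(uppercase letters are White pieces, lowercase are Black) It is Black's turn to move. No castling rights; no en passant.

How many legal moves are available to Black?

Black to move; king on e1.
In check: yes, from the white rook on g1.
Legal moves: none.
Count: 0.

0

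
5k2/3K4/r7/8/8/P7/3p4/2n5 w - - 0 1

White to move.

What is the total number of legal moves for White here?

4

White to move; king on d7.
In check: no.
Legal moves: Kd8, Kc8, Kc7, a4.
Count: 4.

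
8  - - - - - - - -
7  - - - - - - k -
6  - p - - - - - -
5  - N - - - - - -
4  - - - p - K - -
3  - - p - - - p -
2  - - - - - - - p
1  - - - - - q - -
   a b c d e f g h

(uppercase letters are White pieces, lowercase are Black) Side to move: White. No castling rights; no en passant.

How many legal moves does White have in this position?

White to move; king on f4.
In check: yes, from the black queen on f1.
Legal moves: Kg5, Ke5, Kg4, Ke4, Kxg3.
Count: 5.

5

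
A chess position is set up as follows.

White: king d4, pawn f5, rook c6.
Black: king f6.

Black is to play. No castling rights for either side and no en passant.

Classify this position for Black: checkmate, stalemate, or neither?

Black to move; black king on f6.
In check: yes, from the white rook on c6.
Legal moves for Black: Kg7, Kf7, Ke7, Kg5, Kxf5.
Black is in check but has 5 legal moves → neither.

neither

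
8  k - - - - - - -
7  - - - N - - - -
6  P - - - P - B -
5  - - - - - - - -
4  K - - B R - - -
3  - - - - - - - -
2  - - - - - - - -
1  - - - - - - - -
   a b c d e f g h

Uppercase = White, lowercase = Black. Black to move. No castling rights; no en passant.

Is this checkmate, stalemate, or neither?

stalemate

Black to move; black king on a8.
In check: no.
King squares — a7: attacked by Bd4; b7: attacked by Pa6; b8: attacked by Nd7.
Legal moves for Black: none.
Not in check and no legal moves → stalemate.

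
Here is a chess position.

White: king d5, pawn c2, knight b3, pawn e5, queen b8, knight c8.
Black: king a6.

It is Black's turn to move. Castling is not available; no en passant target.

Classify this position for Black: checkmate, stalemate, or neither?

Black to move; black king on a6.
In check: no.
King squares — a5: attacked by Nb3; b5: attacked by Qb8; b6: attacked by Qb8; a7: attacked by Qb8; b7: attacked by Qb8.
Legal moves for Black: none.
Not in check and no legal moves → stalemate.

stalemate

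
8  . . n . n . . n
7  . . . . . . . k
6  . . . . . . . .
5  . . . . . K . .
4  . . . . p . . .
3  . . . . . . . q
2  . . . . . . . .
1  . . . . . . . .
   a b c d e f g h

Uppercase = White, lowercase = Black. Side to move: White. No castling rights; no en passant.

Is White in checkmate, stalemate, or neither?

White to move; white king on f5.
In check: yes, from the black queen on h3.
Legal moves for White: Kg5, Ke5, Kf4, Kxe4.
White is in check but has 4 legal moves → neither.

neither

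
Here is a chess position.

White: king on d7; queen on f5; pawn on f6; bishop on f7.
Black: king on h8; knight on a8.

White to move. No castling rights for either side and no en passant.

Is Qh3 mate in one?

After Qh3: black king on h8; in check: yes, from the white queen on h3.
King squares — g7: attacked by Pf6; h7: attacked by Qh3; g8: attacked by Bf7.
Black has no legal moves → checkmate.

yes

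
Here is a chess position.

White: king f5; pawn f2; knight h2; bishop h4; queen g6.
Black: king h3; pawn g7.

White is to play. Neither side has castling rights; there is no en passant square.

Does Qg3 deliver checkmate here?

yes

After Qg3: black king on h3; in check: yes, from the white queen on g3.
King squares — g2: attacked by Qg3; h2: attacked by Qg3; g3: attacked by Pf2; g4: attacked by Nh2; h4: attacked by Qg3.
Black has no legal moves → checkmate.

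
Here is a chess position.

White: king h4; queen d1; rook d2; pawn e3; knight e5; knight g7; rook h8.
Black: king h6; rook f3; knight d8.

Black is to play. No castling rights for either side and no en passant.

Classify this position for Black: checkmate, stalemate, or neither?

Black to move; black king on h6.
In check: yes, from the white rook on h8.
Legal moves for Black: Kxg7.
Black is in check but has 1 legal move → neither.

neither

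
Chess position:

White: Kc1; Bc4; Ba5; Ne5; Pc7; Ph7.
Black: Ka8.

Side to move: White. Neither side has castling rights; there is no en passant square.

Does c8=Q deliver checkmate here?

After c8=Q: black king on a8; in check: yes, from the white queen on c8.
Black has 1 legal reply: Ka7.
In check but a legal move exists → not checkmate.

no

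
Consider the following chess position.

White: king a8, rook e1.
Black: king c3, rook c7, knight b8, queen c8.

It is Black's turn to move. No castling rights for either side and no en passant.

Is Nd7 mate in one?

After Nd7: white king on a8; in check: yes, from the black queen on c8.
King squares — a7: attacked by Rc7; b7: attacked by Rc7; b8: attacked by Nd7.
White has no legal moves → checkmate.

yes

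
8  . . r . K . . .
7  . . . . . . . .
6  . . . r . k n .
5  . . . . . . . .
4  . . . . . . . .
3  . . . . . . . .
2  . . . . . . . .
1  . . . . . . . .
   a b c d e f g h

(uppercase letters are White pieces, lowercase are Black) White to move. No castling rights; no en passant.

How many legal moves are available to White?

White to move; king on e8.
In check: yes, from the black rook on c8.
Legal moves: none.
Count: 0.

0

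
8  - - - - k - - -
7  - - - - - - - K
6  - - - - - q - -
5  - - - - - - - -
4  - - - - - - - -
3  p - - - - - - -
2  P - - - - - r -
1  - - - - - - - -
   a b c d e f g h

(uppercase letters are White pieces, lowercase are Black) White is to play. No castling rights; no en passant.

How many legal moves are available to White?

White to move; king on h7.
In check: no.
Legal moves: none.
Count: 0.

0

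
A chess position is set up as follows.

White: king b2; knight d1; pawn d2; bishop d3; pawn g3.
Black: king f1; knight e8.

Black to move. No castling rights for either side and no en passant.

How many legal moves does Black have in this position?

3

Black to move; king on f1.
In check: yes, from the white bishop on d3.
Legal moves: Kg2, Kg1, Ke1.
Count: 3.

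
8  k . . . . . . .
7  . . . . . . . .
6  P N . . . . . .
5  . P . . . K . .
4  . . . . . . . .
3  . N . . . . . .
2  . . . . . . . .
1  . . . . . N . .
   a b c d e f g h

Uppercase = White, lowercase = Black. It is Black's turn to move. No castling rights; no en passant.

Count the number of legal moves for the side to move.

Black to move; king on a8.
In check: yes, from the white knight on b6.
Legal moves: Kb8, Ka7.
Count: 2.

2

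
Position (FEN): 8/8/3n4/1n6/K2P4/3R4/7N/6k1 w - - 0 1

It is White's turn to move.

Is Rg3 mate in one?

After Rg3: black king on g1; in check: yes, from the white rook on g3.
Black has 3 legal replies: Kxh2, Kf2, Kh1.
In check but a legal move exists → not checkmate.

no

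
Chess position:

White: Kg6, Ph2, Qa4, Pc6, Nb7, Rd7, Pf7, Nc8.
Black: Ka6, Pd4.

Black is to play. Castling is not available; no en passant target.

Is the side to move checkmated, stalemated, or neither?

checkmate

Black to move; black king on a6.
In check: yes, from the white queen on a4.
King squares — a5: attacked by Qa4; b5: attacked by Qa4; b6: attacked by Nc8; a7: attacked by Qa4; b7: attacked by Pc6.
Legal moves for Black: none.
In check with no legal moves → checkmate.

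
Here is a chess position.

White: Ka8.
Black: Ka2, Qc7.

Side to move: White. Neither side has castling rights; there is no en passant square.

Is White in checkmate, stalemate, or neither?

White to move; white king on a8.
In check: no.
King squares — a7: attacked by Qc7; b7: attacked by Qc7; b8: attacked by Qc7.
Legal moves for White: none.
Not in check and no legal moves → stalemate.

stalemate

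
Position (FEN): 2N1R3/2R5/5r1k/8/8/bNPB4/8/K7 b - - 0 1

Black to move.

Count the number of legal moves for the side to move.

22

Black to move; king on h6.
In check: no.
Legal moves: Kh5, Kg5, Rf8, Rf7, Rg6, Re6, Rd6, Rc6, Rb6, Ra6, Rf5, Rf4, Rf3, Rf2, Rf1+, Bf8, Be7, Bd6, Bc5, Bb4, Bb2+, Bc1.
Count: 22.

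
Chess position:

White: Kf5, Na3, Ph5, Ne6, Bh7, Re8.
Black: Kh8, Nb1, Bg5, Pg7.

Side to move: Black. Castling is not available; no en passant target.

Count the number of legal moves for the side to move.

1

Black to move; king on h8.
In check: yes, from the white rook on e8.
Legal moves: Kxh7.
Count: 1.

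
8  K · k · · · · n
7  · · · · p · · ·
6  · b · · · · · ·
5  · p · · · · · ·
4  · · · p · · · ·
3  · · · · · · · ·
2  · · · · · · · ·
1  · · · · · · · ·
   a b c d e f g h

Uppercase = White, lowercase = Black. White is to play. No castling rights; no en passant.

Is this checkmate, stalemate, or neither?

stalemate

White to move; white king on a8.
In check: no.
King squares — a7: attacked by Bb6; b7: attacked by Kc8; b8: attacked by Kc8.
Legal moves for White: none.
Not in check and no legal moves → stalemate.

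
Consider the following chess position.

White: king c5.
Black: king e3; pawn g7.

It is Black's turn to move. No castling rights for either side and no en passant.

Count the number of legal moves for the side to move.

9

Black to move; king on e3.
In check: no.
Legal moves: Kf4, Ke4, Kf3, Kd3, Kf2, Ke2, Kd2, g6, g5.
Count: 9.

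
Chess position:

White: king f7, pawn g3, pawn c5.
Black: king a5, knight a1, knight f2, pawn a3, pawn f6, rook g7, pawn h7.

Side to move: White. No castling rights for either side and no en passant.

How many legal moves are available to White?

White to move; king on f7.
In check: yes, from the black rook on g7.
Legal moves: Kf8, Ke8, Kxg7, Kxf6, Ke6.
Count: 5.

5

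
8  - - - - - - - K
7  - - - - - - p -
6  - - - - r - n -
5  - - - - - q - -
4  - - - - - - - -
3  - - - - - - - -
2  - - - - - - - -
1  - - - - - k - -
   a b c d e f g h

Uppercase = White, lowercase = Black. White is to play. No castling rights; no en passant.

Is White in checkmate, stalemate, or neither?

White to move; white king on h8.
In check: yes, from the black knight on g6.
King squares — g7: available; h7: available; g8: available.
Legal moves for White: Kg8, Kh7, Kxg7.
White is in check but has 3 legal moves → neither.

neither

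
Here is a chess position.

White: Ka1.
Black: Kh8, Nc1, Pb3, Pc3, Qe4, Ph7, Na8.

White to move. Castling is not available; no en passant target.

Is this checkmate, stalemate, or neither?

stalemate

White to move; white king on a1.
In check: no.
King squares — b1: attacked by Qe4; a2: attacked by Nc1; b2: attacked by Pc3.
Legal moves for White: none.
Not in check and no legal moves → stalemate.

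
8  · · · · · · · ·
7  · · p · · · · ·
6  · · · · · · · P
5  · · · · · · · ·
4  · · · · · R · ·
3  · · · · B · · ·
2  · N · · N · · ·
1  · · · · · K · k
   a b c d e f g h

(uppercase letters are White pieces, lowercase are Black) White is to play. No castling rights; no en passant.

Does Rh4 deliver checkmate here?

yes

After Rh4: black king on h1; in check: yes, from the white rook on h4.
King squares — g1: attacked by Kf1; g2: attacked by Kf1; h2: attacked by Rh4.
Black has no legal moves → checkmate.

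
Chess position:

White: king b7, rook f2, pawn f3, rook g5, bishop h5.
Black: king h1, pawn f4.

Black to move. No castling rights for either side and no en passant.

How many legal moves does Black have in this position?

Black to move; king on h1.
In check: no.
Legal moves: none.
Count: 0.

0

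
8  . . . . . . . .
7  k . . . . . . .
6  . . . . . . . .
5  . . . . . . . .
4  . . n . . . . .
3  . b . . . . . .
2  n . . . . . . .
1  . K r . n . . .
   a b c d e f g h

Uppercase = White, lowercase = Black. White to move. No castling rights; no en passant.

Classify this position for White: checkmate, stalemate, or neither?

checkmate

White to move; white king on b1.
In check: yes, from the black rook on c1.
King squares — a1: attacked by Rc1; c1: attacked by Na2; a2: attacked by Bb3; b2: attacked by Nc4; c2: attacked by Rc1.
Legal moves for White: none.
In check with no legal moves → checkmate.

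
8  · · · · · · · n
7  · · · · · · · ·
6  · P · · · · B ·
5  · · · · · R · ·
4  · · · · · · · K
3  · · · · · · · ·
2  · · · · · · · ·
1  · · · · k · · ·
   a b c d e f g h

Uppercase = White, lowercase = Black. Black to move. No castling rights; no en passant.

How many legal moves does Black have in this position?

Black to move; king on e1.
In check: no.
Legal moves: Nf7, Nxg6+, Ke2, Kd2, Kd1.
Count: 5.

5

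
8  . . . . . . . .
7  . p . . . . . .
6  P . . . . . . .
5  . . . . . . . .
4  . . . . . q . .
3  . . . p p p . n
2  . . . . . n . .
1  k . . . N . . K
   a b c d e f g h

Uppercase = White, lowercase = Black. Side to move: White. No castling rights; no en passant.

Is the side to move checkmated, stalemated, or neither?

checkmate

White to move; white king on h1.
In check: yes, from the black knight on f2.
King squares — g1: attacked by Nh3; g2: attacked by Pf3; h2: attacked by Qf4.
Legal moves for White: none.
In check with no legal moves → checkmate.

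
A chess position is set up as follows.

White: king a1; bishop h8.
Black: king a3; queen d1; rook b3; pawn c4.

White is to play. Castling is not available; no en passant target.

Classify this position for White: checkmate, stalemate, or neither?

White to move; white king on a1.
In check: yes, from the black queen on d1.
King squares — b1: attacked by Qd1; a2: attacked by Ka3; b2: attacked by Ka3.
Legal moves for White: none.
In check with no legal moves → checkmate.

checkmate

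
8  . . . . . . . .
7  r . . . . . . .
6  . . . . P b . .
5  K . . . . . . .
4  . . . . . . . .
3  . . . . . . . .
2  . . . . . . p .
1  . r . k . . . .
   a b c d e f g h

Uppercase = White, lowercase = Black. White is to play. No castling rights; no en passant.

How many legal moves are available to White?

White to move; king on a5.
In check: yes, from the black rook on a7.
Legal moves: none.
Count: 0.

0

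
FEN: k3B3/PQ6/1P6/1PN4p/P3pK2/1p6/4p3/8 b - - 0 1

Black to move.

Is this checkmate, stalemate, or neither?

checkmate

Black to move; black king on a8.
In check: yes, from the white queen on b7.
King squares — a7: attacked by Pb6; b7: attacked by Nc5; b8: attacked by Pa7.
Legal moves for Black: none.
In check with no legal moves → checkmate.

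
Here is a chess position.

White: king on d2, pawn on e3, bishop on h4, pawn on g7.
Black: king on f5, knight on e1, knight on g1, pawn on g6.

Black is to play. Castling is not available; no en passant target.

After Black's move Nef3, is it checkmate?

After Nef3: white king on d2; in check: yes, from the black knight on f3.
White has 5 legal replies: Kd3, Kc3, Kc2, Kd1, Kc1.
In check but a legal move exists → not checkmate.

no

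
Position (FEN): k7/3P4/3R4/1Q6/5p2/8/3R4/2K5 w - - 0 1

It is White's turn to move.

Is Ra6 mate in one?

yes

After Ra6: black king on a8; in check: yes, from the white rook on a6.
King squares — a7: attacked by Ra6; b7: attacked by Qb5; b8: attacked by Qb5.
Black has no legal moves → checkmate.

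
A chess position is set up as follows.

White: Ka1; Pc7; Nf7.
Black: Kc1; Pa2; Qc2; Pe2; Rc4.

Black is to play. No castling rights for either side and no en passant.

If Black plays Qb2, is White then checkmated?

yes

After Qb2: white king on a1; in check: yes, from the black queen on b2.
King squares — b1: attacked by Kc1; a2: attacked by Qb2; b2: attacked by Kc1.
White has no legal moves → checkmate.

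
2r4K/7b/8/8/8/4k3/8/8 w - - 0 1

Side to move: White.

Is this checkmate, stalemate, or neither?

neither

White to move; white king on h8.
In check: yes, from the black rook on c8.
Legal moves for White: Kxh7, Kg7.
White is in check but has 2 legal moves → neither.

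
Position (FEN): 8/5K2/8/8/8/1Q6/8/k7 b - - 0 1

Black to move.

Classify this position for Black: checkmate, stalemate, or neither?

Black to move; black king on a1.
In check: no.
King squares — b1: attacked by Qb3; a2: attacked by Qb3; b2: attacked by Qb3.
Legal moves for Black: none.
Not in check and no legal moves → stalemate.

stalemate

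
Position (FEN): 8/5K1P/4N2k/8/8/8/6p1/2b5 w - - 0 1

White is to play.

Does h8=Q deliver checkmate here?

After h8=Q: black king on h6; in check: yes, from the white queen on h8.
King squares — g5: attacked by Ne6; h5: attacked by Qh8; g6: attacked by Kf7; g7: attacked by Ne6; h7: attacked by Qh8.
Black has no legal moves → checkmate.

yes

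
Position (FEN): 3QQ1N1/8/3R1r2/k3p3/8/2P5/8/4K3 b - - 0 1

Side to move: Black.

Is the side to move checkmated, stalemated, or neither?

checkmate

Black to move; black king on a5.
In check: yes, from the white queen on d8.
King squares — a4: attacked by Qe8; b4: attacked by Pc3; b5: attacked by Qe8; a6: attacked by Rd6; b6: attacked by Rd6.
Legal moves for Black: none.
In check with no legal moves → checkmate.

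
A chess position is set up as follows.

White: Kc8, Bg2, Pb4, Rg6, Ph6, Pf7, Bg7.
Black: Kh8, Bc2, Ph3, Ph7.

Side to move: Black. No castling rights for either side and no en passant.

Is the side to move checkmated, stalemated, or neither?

Black to move; black king on h8.
In check: yes, from the white bishop on g7.
King squares — g7: attacked by Rg6; h7: own pawn; g8: attacked by Pf7.
Legal moves for Black: none.
In check with no legal moves → checkmate.

checkmate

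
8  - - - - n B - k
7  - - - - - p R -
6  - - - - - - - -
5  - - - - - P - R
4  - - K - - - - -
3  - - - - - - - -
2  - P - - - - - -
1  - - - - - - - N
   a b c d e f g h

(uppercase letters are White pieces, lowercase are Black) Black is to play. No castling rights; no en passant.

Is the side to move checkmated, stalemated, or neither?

Black to move; black king on h8.
In check: yes, from the white rook on h5.
King squares — g7: attacked by Bf8; h7: attacked by Rh5; g8: attacked by Rg7.
Legal moves for Black: none.
In check with no legal moves → checkmate.

checkmate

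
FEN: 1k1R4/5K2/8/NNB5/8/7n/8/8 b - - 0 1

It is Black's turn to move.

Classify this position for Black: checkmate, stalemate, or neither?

Black to move; black king on b8.
In check: yes, from the white rook on d8.
King squares — a7: attacked by Nb5; b7: attacked by Na5; c7: attacked by Nb5; a8: attacked by Rd8; c8: attacked by Rd8.
Legal moves for Black: none.
In check with no legal moves → checkmate.

checkmate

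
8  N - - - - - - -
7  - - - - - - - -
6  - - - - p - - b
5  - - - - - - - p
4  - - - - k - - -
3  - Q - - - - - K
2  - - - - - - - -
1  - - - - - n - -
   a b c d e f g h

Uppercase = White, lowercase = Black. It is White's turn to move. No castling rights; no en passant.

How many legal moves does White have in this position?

White to move; king on h3.
In check: no.
Legal moves: Nc7, Nb6, Kh4, Kg2, Qb8, Qb7+, Qxe6+, Qb6, Qd5+, Qb5, Qc4+, Qb4+, Qa4+, Qg3, Qf3+, Qe3+, Qd3+, Qc3, Qa3, Qc2+, Qb2, Qa2, Qd1, Qb1+.
Count: 24.

24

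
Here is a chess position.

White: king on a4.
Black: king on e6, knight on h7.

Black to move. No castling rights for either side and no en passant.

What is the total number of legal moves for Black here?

Black to move; king on e6.
In check: no.
Legal moves: Nf8, Nf6, Ng5, Kf7, Ke7, Kd7, Kf6, Kd6, Kf5, Ke5, Kd5.
Count: 11.

11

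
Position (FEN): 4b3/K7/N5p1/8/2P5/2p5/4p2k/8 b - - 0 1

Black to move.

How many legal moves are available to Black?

16

Black to move; king on h2.
In check: no.
Legal moves: Bf7, Bd7, Bc6, Bb5, Ba4, Kh3, Kg3, Kg2, Kh1, Kg1, g5, c2, e1=Q, e1=R, e1=B, e1=N.
Count: 16.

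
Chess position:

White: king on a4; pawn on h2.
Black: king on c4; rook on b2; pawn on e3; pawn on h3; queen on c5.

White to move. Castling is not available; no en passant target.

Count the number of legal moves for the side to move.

White to move; king on a4.
In check: no.
Legal moves: none.
Count: 0.

0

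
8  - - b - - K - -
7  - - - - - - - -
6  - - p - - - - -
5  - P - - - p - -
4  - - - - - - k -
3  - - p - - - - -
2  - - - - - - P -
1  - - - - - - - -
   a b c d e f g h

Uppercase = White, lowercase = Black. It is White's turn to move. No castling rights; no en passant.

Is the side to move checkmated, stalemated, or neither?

neither

White to move; white king on f8.
In check: no.
Legal moves for White: Kg8, Ke8, Kg7, Kf7, Ke7, bxc6, b6, g3.
White has 8 legal moves and is not in check → neither.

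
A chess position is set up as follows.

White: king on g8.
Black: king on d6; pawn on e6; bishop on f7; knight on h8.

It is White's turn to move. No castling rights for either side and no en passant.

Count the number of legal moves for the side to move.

4

White to move; king on g8.
In check: yes, from the black bishop on f7.
Legal moves: Kxh8, Kf8, Kh7, Kg7.
Count: 4.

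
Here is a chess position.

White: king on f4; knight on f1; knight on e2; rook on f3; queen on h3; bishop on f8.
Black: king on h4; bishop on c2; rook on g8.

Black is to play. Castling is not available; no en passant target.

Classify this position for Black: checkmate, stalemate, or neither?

Black to move; black king on h4.
In check: yes, from the white queen on h3.
King squares — g3: attacked by Nf1; h3: attacked by Rf3; g4: attacked by Qh3; g5: attacked by Kf4; h5: attacked by Qh3.
Legal moves for Black: none.
In check with no legal moves → checkmate.

checkmate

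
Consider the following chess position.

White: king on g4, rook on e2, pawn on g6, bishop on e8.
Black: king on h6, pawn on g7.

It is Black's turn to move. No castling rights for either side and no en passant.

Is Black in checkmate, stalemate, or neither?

Black to move; black king on h6.
In check: no.
King squares — g5: attacked by Kg4; h5: attacked by Kg4; g6: attacked by Be8; g7: own pawn; h7: attacked by Pg6.
Legal moves for Black: none.
Not in check and no legal moves → stalemate.

stalemate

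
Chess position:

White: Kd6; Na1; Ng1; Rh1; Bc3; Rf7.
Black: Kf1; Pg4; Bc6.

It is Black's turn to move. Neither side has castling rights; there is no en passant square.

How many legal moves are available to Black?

2

Black to move; king on f1.
In check: yes, from the white rook on f7.
Legal moves: Kg2, Bf3.
Count: 2.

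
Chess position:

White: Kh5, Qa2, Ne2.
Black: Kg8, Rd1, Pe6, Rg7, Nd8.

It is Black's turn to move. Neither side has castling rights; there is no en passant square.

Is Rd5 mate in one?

After Rd5: white king on h5; in check: yes, from the black rook on d5.
White has 3 legal replies: Kh6, Kh4, Qxd5.
In check but a legal move exists → not checkmate.

no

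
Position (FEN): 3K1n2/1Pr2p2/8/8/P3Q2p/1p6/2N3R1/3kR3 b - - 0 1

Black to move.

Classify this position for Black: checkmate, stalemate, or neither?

Black to move; black king on d1.
In check: yes, from the white rook on e1.
King squares — c1: attacked by Re1; e1: attacked by Nc2; c2: attacked by Rg2; d2: attacked by Rg2; e2: attacked by Re1.
Legal moves for Black: none.
In check with no legal moves → checkmate.

checkmate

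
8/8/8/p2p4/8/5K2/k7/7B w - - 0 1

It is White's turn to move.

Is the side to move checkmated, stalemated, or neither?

neither

White to move; white king on f3.
In check: no.
Legal moves for White: Kg4, Kf4, Kg3, Ke3, Kg2, Kf2, Ke2, Bg2.
White has 8 legal moves and is not in check → neither.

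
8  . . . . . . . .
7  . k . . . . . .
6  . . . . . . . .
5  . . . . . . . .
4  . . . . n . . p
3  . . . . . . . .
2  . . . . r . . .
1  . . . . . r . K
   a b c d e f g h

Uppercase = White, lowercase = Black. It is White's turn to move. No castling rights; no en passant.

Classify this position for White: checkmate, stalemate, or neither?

checkmate

White to move; white king on h1.
In check: yes, from the black rook on f1.
King squares — g1: attacked by Rf1; g2: attacked by Re2; h2: attacked by Re2.
Legal moves for White: none.
In check with no legal moves → checkmate.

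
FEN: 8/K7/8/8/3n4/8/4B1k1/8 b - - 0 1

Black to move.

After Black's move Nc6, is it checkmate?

After Nc6: white king on a7; in check: yes, from the black knight on c6.
White has 4 legal replies: Ka8, Kb7, Kb6, Ka6.
In check but a legal move exists → not checkmate.

no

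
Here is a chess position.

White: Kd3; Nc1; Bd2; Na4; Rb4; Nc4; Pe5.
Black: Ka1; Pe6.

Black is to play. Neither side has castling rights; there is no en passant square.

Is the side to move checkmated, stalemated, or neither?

Black to move; black king on a1.
In check: no.
King squares — b1: attacked by Rb4; a2: attacked by Nc1; b2: attacked by Na4.
Legal moves for Black: none.
Not in check and no legal moves → stalemate.

stalemate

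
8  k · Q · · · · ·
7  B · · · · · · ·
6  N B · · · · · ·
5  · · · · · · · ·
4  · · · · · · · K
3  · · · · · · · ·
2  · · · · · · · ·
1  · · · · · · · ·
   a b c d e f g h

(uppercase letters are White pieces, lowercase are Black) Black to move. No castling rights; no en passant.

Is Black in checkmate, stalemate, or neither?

checkmate

Black to move; black king on a8.
In check: yes, from the white queen on c8.
King squares — a7: attacked by Bb6; b7: attacked by Qc8; b8: attacked by Na6.
Legal moves for Black: none.
In check with no legal moves → checkmate.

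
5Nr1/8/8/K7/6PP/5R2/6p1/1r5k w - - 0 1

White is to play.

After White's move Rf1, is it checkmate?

no

After Rf1: black king on h1; in check: yes, from the white rook on f1.
Black has 10 legal replies: Kh2, Rxf1, gxf1=Q, gxf1=R, gxf1=B, gxf1=N, g1=Q, g1=R, g1=B, g1=N.
In check but a legal move exists → not checkmate.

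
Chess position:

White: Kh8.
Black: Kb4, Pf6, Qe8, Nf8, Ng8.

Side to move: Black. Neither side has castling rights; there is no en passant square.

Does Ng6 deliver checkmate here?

no

After Ng6: white king on h8; in check: yes, from the black knight on g6.
White has 2 legal replies: Kh7, Kg7.
In check but a legal move exists → not checkmate.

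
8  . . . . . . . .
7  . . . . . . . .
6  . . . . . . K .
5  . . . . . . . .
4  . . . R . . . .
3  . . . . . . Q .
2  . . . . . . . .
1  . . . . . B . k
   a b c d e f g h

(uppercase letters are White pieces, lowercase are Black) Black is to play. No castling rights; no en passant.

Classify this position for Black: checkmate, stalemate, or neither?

Black to move; black king on h1.
In check: no.
King squares — g1: attacked by Qg3; g2: attacked by Bf1; h2: attacked by Qg3.
Legal moves for Black: none.
Not in check and no legal moves → stalemate.

stalemate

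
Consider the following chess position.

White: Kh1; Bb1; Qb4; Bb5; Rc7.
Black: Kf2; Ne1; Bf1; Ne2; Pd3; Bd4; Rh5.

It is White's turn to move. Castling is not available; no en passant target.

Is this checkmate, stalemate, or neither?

White to move; white king on h1.
In check: yes, from the black rook on h5.
King squares — g1: attacked by Ne2; g2: attacked by Ne1; h2: attacked by Rh5.
Legal moves for White: none.
In check with no legal moves → checkmate.

checkmate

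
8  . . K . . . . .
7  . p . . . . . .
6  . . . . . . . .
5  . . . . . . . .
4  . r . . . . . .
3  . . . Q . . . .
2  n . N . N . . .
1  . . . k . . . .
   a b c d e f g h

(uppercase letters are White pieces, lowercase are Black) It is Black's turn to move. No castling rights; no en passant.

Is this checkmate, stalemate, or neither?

Black to move; black king on d1.
In check: yes, from the white queen on d3.
King squares — c1: attacked by Ne2; e1: attacked by Nc2; c2: attacked by Qd3; d2: attacked by Qd3; e2: attacked by Qd3.
Legal moves for Black: none.
In check with no legal moves → checkmate.

checkmate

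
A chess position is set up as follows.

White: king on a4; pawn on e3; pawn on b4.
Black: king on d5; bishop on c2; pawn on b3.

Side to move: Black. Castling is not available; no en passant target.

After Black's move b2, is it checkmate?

no

After b2: white king on a4; in check: yes, from the black bishop on c2.
White has 3 legal replies: Kb5, Ka5, Ka3.
In check but a legal move exists → not checkmate.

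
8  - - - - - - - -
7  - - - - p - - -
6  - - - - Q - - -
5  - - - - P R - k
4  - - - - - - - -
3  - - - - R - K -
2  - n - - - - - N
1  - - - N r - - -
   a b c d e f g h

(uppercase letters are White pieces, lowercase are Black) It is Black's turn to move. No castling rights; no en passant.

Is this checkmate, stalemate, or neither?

Black to move; black king on h5.
In check: yes, from the white rook on f5.
King squares — g4: attacked by Nh2; h4: attacked by Kg3; g5: attacked by Rf5; g6: attacked by Qe6; h6: attacked by Qe6.
Legal moves for Black: none.
In check with no legal moves → checkmate.

checkmate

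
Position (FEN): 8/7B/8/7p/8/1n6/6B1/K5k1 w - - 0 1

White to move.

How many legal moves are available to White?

3

White to move; king on a1.
In check: yes, from the black knight on b3.
Legal moves: Kb2, Ka2, Kb1.
Count: 3.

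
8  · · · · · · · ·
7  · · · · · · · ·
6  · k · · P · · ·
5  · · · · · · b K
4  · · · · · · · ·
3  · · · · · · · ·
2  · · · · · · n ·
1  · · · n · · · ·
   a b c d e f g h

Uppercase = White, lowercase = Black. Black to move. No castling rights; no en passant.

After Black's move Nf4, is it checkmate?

After Nf4: white king on h5; in check: yes, from the black knight on f4.
White has 2 legal replies: Kxg5, Kg4.
In check but a legal move exists → not checkmate.

no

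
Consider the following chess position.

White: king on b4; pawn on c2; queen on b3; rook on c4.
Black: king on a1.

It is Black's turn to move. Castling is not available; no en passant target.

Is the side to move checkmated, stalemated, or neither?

Black to move; black king on a1.
In check: no.
King squares — b1: attacked by Qb3; a2: attacked by Qb3; b2: attacked by Qb3.
Legal moves for Black: none.
Not in check and no legal moves → stalemate.

stalemate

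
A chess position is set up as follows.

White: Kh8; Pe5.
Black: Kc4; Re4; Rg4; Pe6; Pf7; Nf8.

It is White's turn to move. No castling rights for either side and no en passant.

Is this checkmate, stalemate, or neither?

White to move; white king on h8.
In check: no.
King squares — g7: attacked by Rg4; h7: attacked by Nf8; g8: attacked by Rg4.
Legal moves for White: none.
Not in check and no legal moves → stalemate.

stalemate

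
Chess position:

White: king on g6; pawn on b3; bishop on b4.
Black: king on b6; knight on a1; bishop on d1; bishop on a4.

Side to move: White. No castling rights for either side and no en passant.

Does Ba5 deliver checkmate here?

no

After Ba5: black king on b6; in check: yes, from the white bishop on a5.
Black has 7 legal replies: Kb7, Ka7, Kc6, Ka6, Kc5, Kb5, Kxa5.
In check but a legal move exists → not checkmate.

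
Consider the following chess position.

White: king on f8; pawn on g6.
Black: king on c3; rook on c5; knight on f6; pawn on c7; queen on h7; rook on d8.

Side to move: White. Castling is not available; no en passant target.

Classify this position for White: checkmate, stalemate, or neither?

checkmate

White to move; white king on f8.
In check: yes, from the black rook on d8.
King squares — e7: attacked by Qh7; f7: attacked by Qh7; g7: attacked by Qh7; e8: attacked by Nf6; g8: attacked by Nf6.
Legal moves for White: none.
In check with no legal moves → checkmate.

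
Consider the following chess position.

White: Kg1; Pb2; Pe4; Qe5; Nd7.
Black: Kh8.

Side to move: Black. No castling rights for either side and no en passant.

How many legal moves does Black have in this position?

2

Black to move; king on h8.
In check: yes, from the white queen on e5.
Legal moves: Kg8, Kh7.
Count: 2.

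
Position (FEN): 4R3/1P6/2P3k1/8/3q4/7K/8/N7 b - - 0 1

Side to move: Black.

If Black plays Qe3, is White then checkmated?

no

After Qe3: white king on h3; in check: yes, from the black queen on e3.
White has 5 legal replies: Kh4, Kg4, Kh2, Kg2, Rxe3.
In check but a legal move exists → not checkmate.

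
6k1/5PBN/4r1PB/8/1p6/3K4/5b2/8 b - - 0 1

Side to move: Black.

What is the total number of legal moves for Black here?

0

Black to move; king on g8.
In check: yes, from the white pawn on f7.
Legal moves: none.
Count: 0.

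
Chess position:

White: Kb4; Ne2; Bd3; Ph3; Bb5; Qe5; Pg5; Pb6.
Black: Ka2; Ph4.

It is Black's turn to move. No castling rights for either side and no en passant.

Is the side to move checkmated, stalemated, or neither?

stalemate

Black to move; black king on a2.
In check: no.
King squares — a1: attacked by Qe5; b1: attacked by Bd3; b2: attacked by Qe5; a3: attacked by Kb4; b3: attacked by Kb4.
Legal moves for Black: none.
Not in check and no legal moves → stalemate.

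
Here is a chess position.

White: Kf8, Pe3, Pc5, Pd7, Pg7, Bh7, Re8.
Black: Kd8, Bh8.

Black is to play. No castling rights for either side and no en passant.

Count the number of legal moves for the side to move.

2

Black to move; king on d8.
In check: yes, from the white rook on e8.
Legal moves: Kxd7, Kc7.
Count: 2.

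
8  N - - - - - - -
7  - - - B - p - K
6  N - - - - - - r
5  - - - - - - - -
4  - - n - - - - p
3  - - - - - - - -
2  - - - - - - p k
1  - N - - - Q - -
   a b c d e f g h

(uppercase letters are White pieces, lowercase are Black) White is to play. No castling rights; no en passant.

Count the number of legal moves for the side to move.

White to move; king on h7.
In check: yes, from the black rook on h6.
Legal moves: Kg8, Kg7, Kxh6.
Count: 3.

3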